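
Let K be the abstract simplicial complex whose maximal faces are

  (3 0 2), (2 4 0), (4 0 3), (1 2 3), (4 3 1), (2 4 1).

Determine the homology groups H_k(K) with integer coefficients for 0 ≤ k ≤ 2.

Order the vertices as 0 < 1 < 2 < 3 < 4. Listing each simplex with vertices in this order, K has dimension 2 with simplices:

  0-simplices (5): [0], [1], [2], [3], [4]
  1-simplices (9): [0,2], [0,3], [0,4], [1,2], [1,3], [1,4], [2,3], [2,4], [3,4]
  2-simplices (6): [0,2,3], [0,2,4], [0,3,4], [1,2,3], [1,2,4], [1,3,4]

giving chain groups C_0 ≅ Z^5, C_1 ≅ Z^9, C_2 ≅ Z^6.

Boundary ∂_1: C_1 → C_0 maps an edge to its endpoints' difference, ∂[p,q] = q − p. For instance
  ∂[1,3] = [3] − [1].
The resulting 5×9 matrix has rank 4, and its Smith normal form has invariant factors (1,1,1,1).

The boundary map ∂_2: C_2 → C_1 acts by ∂[p,q,r] = [q,r] − [p,r] + [p,q]. For instance
  ∂[0,2,4] = [2,4] − [0,4] + [0,2],
  ∂[1,2,4] = [2,4] − [1,4] + [1,2].
This gives a 9×6 integer matrix of rank 5; reducing to Smith normal form yields diagonal entries (1,1,1,1,1).

Computing H_k = (kernel of ∂_k) / (image of ∂_{k+1}):

  H_0: rank C_0 − rank ∂_1 = 5 − 4 = 1, and the invariant factors of ∂_1 are all 1, so H_0 = Z.
  H_1: rank ker ∂_1 − rank ∂_2 = (9 − 4) − 5 = 0, and the invariant factors of ∂_2 are all 1, so H_1 = 0.
  H_2: rank ker ∂_2 − rank ∂_3 = (6 − 5) − 0 = 1, and there is no ∂_3, so H_2 = Z.

(K is a triangulation of the 2-sphere S^2.)

H_0 ≅ Z,  H_1 = 0,  H_2 ≅ Z.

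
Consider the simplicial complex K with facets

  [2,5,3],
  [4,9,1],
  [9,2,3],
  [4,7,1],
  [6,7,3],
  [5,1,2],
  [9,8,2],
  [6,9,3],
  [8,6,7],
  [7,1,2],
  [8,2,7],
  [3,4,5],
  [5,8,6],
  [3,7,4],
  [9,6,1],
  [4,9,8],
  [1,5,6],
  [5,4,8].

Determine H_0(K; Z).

H_0 ≅ Z.

Take the total order 1 < 2 < 3 < 4 < 5 < 6 < 7 < 8 < 9 on the vertex set. Then K (dimension 2) consists of the simplices:

  0-simplices (9): [1], [2], [3], [4], [5], [6], [7], [8], [9]
  1-simplices (27): (27 of them)
  2-simplices (18): [1,2,5], [1,2,7], [1,4,7], [1,4,9], [1,5,6], [1,6,9], [2,3,5], [2,3,9], [2,7,8], [2,8,9], [3,4,5], [3,4,7], [3,6,7], [3,6,9], [4,5,8], [4,8,9], [5,6,8], [6,7,8]

so the chain groups are C_0 ≅ Z^9, C_1 ≅ Z^27, C_2 ≅ Z^18.

The boundary map ∂_1: C_1 → C_0 maps an edge to its endpoints' difference, ∂[p,q] = q − p.
As a 9×27 matrix over Z this has rank 8, with invariant factors (1,1,1,1,1,1,1,1).

Boundary ∂_2: C_2 → C_1 maps a triangle to the signed sum of its edges. For instance
  ∂[4,8,9] = [8,9] − [4,9] + [4,8],
  ∂[3,4,7] = [4,7] − [3,7] + [3,4].
The 27×18 boundary matrix has rank 17 and Smith normal form diag(1,1,1,1,1,1,1,1,1,1,1,1,1,1,1,1,1).

Reading off H_k = ker ∂_k / im ∂_{k+1}:

  H_0: rank C_0 − rank ∂_1 = 9 − 8 = 1, and the invariant factors of ∂_1 are all 1, so H_0 ≅ Z.

(K is a triangulation of the torus T^2.)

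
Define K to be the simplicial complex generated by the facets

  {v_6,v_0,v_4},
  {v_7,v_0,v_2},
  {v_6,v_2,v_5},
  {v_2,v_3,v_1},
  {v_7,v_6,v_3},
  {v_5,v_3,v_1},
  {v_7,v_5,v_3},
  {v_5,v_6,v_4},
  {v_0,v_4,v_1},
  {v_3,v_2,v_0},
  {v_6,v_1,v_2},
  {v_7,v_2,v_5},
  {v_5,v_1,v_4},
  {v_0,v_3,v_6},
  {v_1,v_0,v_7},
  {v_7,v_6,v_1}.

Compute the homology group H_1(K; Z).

Fix the vertex order v_0 < v_1 < v_2 < v_3 < v_4 < v_5 < v_6 < v_7 and write every simplex with vertices in increasing order. Then dim K = 2 and the simplices of K are:

  0-simplices (8): [v_0], [v_1], [v_2], [v_3], [v_4], [v_5], [v_6], [v_7]
  1-simplices (24): (24 of them)
  2-simplices (16): (16 of them)

so the chain groups are C_0 ≅ Z^8, C_1 ≅ Z^24, C_2 ≅ Z^16.

∂_1: C_1 → C_0 sends each edge [p,q] (with p < q) to q − p. For instance
  ∂[v_4,v_5] = [v_5] − [v_4].
This gives a 8×24 integer matrix of rank 7; reducing to Smith normal form yields diagonal entries (1,1,1,1,1,1,1).

∂_2: C_2 → C_1 acts by ∂[p,q,r] = [q,r] − [p,r] + [p,q]. For instance
  ∂[v_4,v_5,v_6] = [v_5,v_6] − [v_4,v_6] + [v_4,v_5],
  ∂[v_0,v_1,v_7] = [v_1,v_7] − [v_0,v_7] + [v_0,v_1].
The 24×16 boundary matrix has rank 15 and Smith normal form diag(1,1,1,1,1,1,1,1,1,1,1,1,1,1,1).

Reading off H_k = ker ∂_k / im ∂_{k+1}:

  H_1: rank ker ∂_1 − rank ∂_2 = (24 − 7) − 15 = 2, and the invariant factors of ∂_2 are all 1, so H_1 ≅ Z^2.

(K is a triangulation of the torus T^2.)

H_1 = Z^2.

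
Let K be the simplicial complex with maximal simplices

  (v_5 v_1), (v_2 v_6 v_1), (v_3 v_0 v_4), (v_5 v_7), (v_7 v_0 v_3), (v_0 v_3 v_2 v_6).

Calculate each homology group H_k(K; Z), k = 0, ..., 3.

H_0 ≅ Z,  H_1 ≅ Z,  H_2 = 0,  H_3 = 0.

We work with the vertex ordering v_0 < v_1 < v_2 < v_3 < v_4 < v_5 < v_6 < v_7. The simplices of K, each written with vertices in increasing order, are:

  0-simplices (8): [v_0], [v_1], [v_2], [v_3], [v_4], [v_5], [v_6], [v_7]
  1-simplices (14): [v_0,v_2], [v_0,v_3], [v_0,v_4], [v_0,v_6], [v_0,v_7], [v_1,v_2], [v_1,v_5], [v_1,v_6], [v_2,v_3], [v_2,v_6], [v_3,v_4], [v_3,v_6], [v_3,v_7], [v_5,v_7]
  2-simplices (7): [v_0,v_2,v_3], [v_0,v_2,v_6], [v_0,v_3,v_4], [v_0,v_3,v_6], [v_0,v_3,v_7], [v_1,v_2,v_6], [v_2,v_3,v_6]
  3-simplices (1): [v_0,v_2,v_3,v_6]

Hence C_0 ≅ Z^8, C_1 ≅ Z^14, C_2 ≅ Z^7, C_3 ≅ Z^1.

The boundary map ∂_1: C_1 → C_0 sends each edge [p,q] (with p < q) to q − p. For instance
  ∂[v_1,v_6] = [v_6] − [v_1].
The resulting 8×14 matrix has rank 7, and its Smith normal form has invariant factors (1,1,1,1,1,1,1).

∂_2: C_2 → C_1 maps a triangle to the signed sum of its edges. For instance
  ∂[v_0,v_3,v_7] = [v_3,v_7] − [v_0,v_7] + [v_0,v_3],
  ∂[v_0,v_2,v_6] = [v_2,v_6] − [v_0,v_6] + [v_0,v_2].
The 14×7 boundary matrix has rank 6 and Smith normal form diag(1,1,1,1,1,1).

Boundary ∂_3: C_3 → C_2 sends each 3-simplex σ to the alternating sum Σ_i (−1)^i (σ with its i-th vertex removed). For instance
  ∂[v_0,v_2,v_3,v_6] = [v_2,v_3,v_6] − [v_0,v_3,v_6] + [v_0,v_2,v_6] − [v_0,v_2,v_3].
As a 7×1 matrix over Z this has rank 1, with invariant factors (1).

Reading off H_k = ker ∂_k / im ∂_{k+1}:

  H_0: rank C_0 − rank ∂_1 = 8 − 7 = 1, and the invariant factors of ∂_1 are all 1, so H_0 ≅ Z.
  H_1: rank ker ∂_1 − rank ∂_2 = (14 − 7) − 6 = 1, and the invariant factors of ∂_2 are all 1, so H_1 ≅ Z.
  H_2: rank ker ∂_2 − rank ∂_3 = (7 − 6) − 1 = 0, and the invariant factors of ∂_3 are all 1, so H_2 ≅ 0.
  H_3: rank ker ∂_3 − rank ∂_4 = (1 − 1) − 0 = 0, and there is no ∂_4, so H_3 ≅ 0.

As a check, the Euler characteristic is 8 − 14 + 7 − 1 = 0, which agrees with 1 − 1 + 0 − 0 = 0.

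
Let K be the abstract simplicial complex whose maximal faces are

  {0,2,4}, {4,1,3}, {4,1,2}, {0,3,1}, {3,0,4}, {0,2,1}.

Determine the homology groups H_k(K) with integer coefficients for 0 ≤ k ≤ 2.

We work with the vertex ordering 0 < 1 < 2 < 3 < 4. The simplices of K, each written with vertices in increasing order, are:

  0-simplices (5): [0], [1], [2], [3], [4]
  1-simplices (9): [0,1], [0,2], [0,3], [0,4], [1,2], [1,3], [1,4], [2,4], [3,4]
  2-simplices (6): [0,1,2], [0,1,3], [0,2,4], [0,3,4], [1,2,4], [1,3,4]

giving chain groups C_0 ≅ Z^5, C_1 ≅ Z^9, C_2 ≅ Z^6.

The boundary map ∂_1: C_1 → C_0 is given by ∂[p,q] = [q] − [p].
The 5×9 boundary matrix has rank 4 and Smith normal form diag(1,1,1,1).

∂_2: C_2 → C_1 maps a triangle to the signed sum of its edges. For instance
  ∂[0,1,3] = [1,3] − [0,3] + [0,1],
  ∂[1,2,4] = [2,4] − [1,4] + [1,2].
As a 9×6 matrix over Z this has rank 5, with invariant factors (1,1,1,1,1).

Now H_k = ker ∂_k / im ∂_{k+1}, so:

  H_0: rank C_0 − rank ∂_1 = 5 − 4 = 1, and the invariant factors of ∂_1 are all 1, so H_0 ≅ Z.
  H_1: rank ker ∂_1 − rank ∂_2 = (9 − 4) − 5 = 0, and the invariant factors of ∂_2 are all 1, so H_1 ≅ 0.
  H_2: rank ker ∂_2 − rank ∂_3 = (6 − 5) − 0 = 1, and there is no ∂_3, so H_2 ≅ Z.

H_0 = Z,  H_1 = 0,  H_2 = Z.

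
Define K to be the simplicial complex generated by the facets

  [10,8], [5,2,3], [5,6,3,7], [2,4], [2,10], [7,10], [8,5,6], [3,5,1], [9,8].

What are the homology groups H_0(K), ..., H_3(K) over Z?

Take the total order 1 < 2 < 3 < 4 < 5 < 6 < 7 < 8 < 9 < 10 on the vertex set. Then K (dimension 3) consists of the simplices:

  0-simplices (10): [1], [2], [3], [4], [5], [6], [7], [8], [9], [10]
  1-simplices (17): [1,3], [1,5], [2,3], [2,4], [2,5], [2,10], [3,5], [3,6], [3,7], [5,6], [5,7], [5,8], [6,7], [6,8], [7,10], [8,9], [8,10]
  2-simplices (7): [1,3,5], [2,3,5], [3,5,6], [3,5,7], [3,6,7], [5,6,7], [5,6,8]
  3-simplices (1): [3,5,6,7]

giving chain groups C_0 ≅ Z^10, C_1 ≅ Z^17, C_2 ≅ Z^7, C_3 ≅ Z^1.

Boundary ∂_1: C_1 → C_0 is given by ∂[p,q] = [q] − [p].
The 10×17 boundary matrix has rank 9 and Smith normal form diag(1,1,1,1,1,1,1,1,1).

Boundary ∂_2: C_2 → C_1 maps a triangle to the signed sum of its edges. For instance
  ∂[5,6,8] = [6,8] − [5,8] + [5,6],
  ∂[3,6,7] = [6,7] − [3,7] + [3,6].
As a 17×7 matrix over Z this has rank 6, with invariant factors (1,1,1,1,1,1).

Boundary ∂_3: C_3 → C_2 sends each 3-simplex σ to the alternating sum Σ_i (−1)^i (σ with its i-th vertex removed). For instance
  ∂[3,5,6,7] = [5,6,7] − [3,6,7] + [3,5,7] − [3,5,6].
This gives a 7×1 integer matrix of rank 1; reducing to Smith normal form yields diagonal entries (1).

Computing H_k = (kernel of ∂_k) / (image of ∂_{k+1}):

  H_0: rank C_0 − rank ∂_1 = 10 − 9 = 1, and the invariant factors of ∂_1 are all 1, so H_0 ≅ Z.
  H_1: rank ker ∂_1 − rank ∂_2 = (17 − 9) − 6 = 2, and the invariant factors of ∂_2 are all 1, so H_1 ≅ Z^2.
  H_2: rank ker ∂_2 − rank ∂_3 = (7 − 6) − 1 = 0, and the invariant factors of ∂_3 are all 1, so H_2 ≅ 0.
  H_3: rank ker ∂_3 − rank ∂_4 = (1 − 1) − 0 = 0, and there is no ∂_4, so H_3 ≅ 0.

H_0 = Z,  H_1 = Z^2,  H_2 = 0,  H_3 = 0.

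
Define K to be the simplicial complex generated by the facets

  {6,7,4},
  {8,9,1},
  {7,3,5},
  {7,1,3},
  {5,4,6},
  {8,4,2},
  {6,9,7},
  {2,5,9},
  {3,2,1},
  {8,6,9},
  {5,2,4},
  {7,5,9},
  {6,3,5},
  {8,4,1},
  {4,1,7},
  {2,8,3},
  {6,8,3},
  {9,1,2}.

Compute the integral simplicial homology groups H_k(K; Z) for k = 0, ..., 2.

H_0 = Z,  H_1 = Z ⊕ Z/2,  H_2 = 0.

Order the vertices as 1 < 2 < 3 < 4 < 5 < 6 < 7 < 8 < 9. Listing each simplex with vertices in this order, K has dimension 2 with simplices:

  0-simplices (9): [1], [2], [3], [4], [5], [6], [7], [8], [9]
  1-simplices (27): (27 of them)
  2-simplices (18): [1,2,3], [1,2,9], [1,3,7], [1,4,7], [1,4,8], [1,8,9], [2,3,8], [2,4,5], [2,4,8], [2,5,9], [3,5,6], [3,5,7], [3,6,8], [4,5,6], [4,6,7], [5,7,9], [6,7,9], [6,8,9]

giving chain groups C_0 ≅ Z^9, C_1 ≅ Z^27, C_2 ≅ Z^18.

∂_1: C_1 → C_0 sends each edge [p,q] (with p < q) to q − p. For instance
  ∂[4,8] = [8] − [4].
This gives a 9×27 integer matrix of rank 8; reducing to Smith normal form yields diagonal entries (1,1,1,1,1,1,1,1).

∂_2: C_2 → C_1 sends each 2-simplex [p,q,r] to [q,r] − [p,r] + [p,q]. For instance
  ∂[3,6,8] = [6,8] − [3,8] + [3,6],
  ∂[1,8,9] = [8,9] − [1,9] + [1,8].
The resulting 27×18 matrix has rank 18, and its Smith normal form has invariant factors (1,1,1,1,1,1,1,1,1,1,1,1,1,1,1,1,1,2).

From H_k ≅ ker(∂_k) / im(∂_{k+1}) we obtain:

  H_0: rank C_0 − rank ∂_1 = 9 − 8 = 1, and the invariant factors of ∂_1 are all 1, so H_0 ≅ Z.
  H_1: rank ker ∂_1 − rank ∂_2 = (27 − 8) − 18 = 1, and ∂_2 has invariant factor 2 > 1, so H_1 ≅ Z ⊕ Z/2.
  H_2: rank ker ∂_2 − rank ∂_3 = (18 − 18) − 0 = 0, and there is no ∂_3, so H_2 ≅ 0.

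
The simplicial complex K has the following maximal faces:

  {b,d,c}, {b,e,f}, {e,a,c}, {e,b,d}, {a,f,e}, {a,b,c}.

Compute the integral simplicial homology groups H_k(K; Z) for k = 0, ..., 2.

H_0 ≅ Z,  H_1 ≅ Z,  H_2 = 0.

Take the total order a < b < c < d < e < f on the vertex set. Then K (dimension 2) consists of the simplices:

  0-simplices (6): a, b, c, d, e, f
  1-simplices (12): ab, ac, ae, af, bc, bd, be, bf, cd, ce, de, ef
  2-simplices (6): abc, ace, aef, bcd, bde, bef

giving chain groups C_0 ≅ Z^6, C_1 ≅ Z^12, C_2 ≅ Z^6.

Boundary ∂_1: C_1 → C_0 sends each edge [p,q] (with p < q) to q − p. For instance
  ∂bd = d − b.
The resulting 6×12 matrix has rank 5, and its Smith normal form has invariant factors (1,1,1,1,1).

Boundary ∂_2: C_2 → C_1 sends each 2-simplex [p,q,r] to [q,r] − [p,r] + [p,q]. For instance
  ∂bef = ef − bf + be,
  ∂aef = ef − af + ae.
This gives a 12×6 integer matrix of rank 6; reducing to Smith normal form yields diagonal entries (1,1,1,1,1,1).

Reading off H_k = ker ∂_k / im ∂_{k+1}:

  H_0: rank C_0 − rank ∂_1 = 6 − 5 = 1, and the invariant factors of ∂_1 are all 1, so H_0 = Z.
  H_1: rank ker ∂_1 − rank ∂_2 = (12 − 5) − 6 = 1, and the invariant factors of ∂_2 are all 1, so H_1 = Z.
  H_2: rank ker ∂_2 − rank ∂_3 = (6 − 6) − 0 = 0, and there is no ∂_3, so H_2 = 0.

As a check, the Euler characteristic is 6 − 12 + 6 = 0, which agrees with 1 − 1 + 0 = 0.
(K is a triangulation of the cylinder S^1 x I.)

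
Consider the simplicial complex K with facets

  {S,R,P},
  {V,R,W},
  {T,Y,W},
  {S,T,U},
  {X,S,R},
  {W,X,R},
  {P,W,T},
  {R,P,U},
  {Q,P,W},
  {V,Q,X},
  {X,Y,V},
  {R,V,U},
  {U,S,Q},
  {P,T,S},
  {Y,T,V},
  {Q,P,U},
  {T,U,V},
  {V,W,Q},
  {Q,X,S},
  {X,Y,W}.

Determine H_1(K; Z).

Order the vertices as P < Q < R < S < T < U < V < W < X < Y. Listing each simplex with vertices in this order, K has dimension 2 with simplices:

  0-simplices (10): P, Q, R, S, T, U, V, W, X, Y
  1-simplices (30): PQ, PR, PS, PT, PU, PW, QS, QU, QV, QW, QX, RS, RU, RV, RW, RX, ST, SU, SX, TU, TV, TW, TY, UV, VW, VX, VY, WX, WY, XY
  2-simplices (20): PQU, PQW, PRS, PRU, PST, PTW, QSU, QSX, QVW, QVX, RSX, RUV, RVW, RWX, STU, TUV, TVY, TWY, VXY, WXY

so the chain groups are C_0 ≅ Z^10, C_1 ≅ Z^30, C_2 ≅ Z^20.

∂_1: C_1 → C_0 maps an edge to its endpoints' difference, ∂[p,q] = q − p.
The 10×30 boundary matrix has rank 9 and Smith normal form diag(1,1,1,1,1,1,1,1,1).

Boundary ∂_2: C_2 → C_1 sends each 2-simplex [p,q,r] to [q,r] − [p,r] + [p,q]. For instance
  ∂RWX = WX − RX + RW,
  ∂PTW = TW − PW + PT.
The 30×20 boundary matrix has rank 20 and Smith normal form diag(1,1,1,1,1,1,1,1,1,1,1,1,1,1,1,1,1,1,1,2).

Now H_k = ker ∂_k / im ∂_{k+1}, so:

  H_1: rank ker ∂_1 − rank ∂_2 = (30 − 9) − 20 = 1, and ∂_2 has invariant factor 2 > 1, so H_1 ≅ Z × Z/2.

H_1 ≅ Z × Z/2.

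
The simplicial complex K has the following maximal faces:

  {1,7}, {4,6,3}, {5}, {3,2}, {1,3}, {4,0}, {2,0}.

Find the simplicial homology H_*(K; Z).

We work with the vertex ordering 0 < 1 < 2 < 3 < 4 < 5 < 6 < 7. The simplices of K, each written with vertices in increasing order, are:

  0-simplices (8): [0], [1], [2], [3], [4], [5], [6], [7]
  1-simplices (8): [0,2], [0,4], [1,3], [1,7], [2,3], [3,4], [3,6], [4,6]
  2-simplices (1): [3,4,6]

giving chain groups C_0 ≅ Z^8, C_1 ≅ Z^8, C_2 ≅ Z^1.

∂_1: C_1 → C_0 is given by ∂[p,q] = [q] − [p].
As a 8×8 matrix over Z this has rank 6, with invariant factors (1,1,1,1,1,1).

The boundary map ∂_2: C_2 → C_1 acts by ∂[p,q,r] = [q,r] − [p,r] + [p,q]. For instance
  ∂[3,4,6] = [4,6] − [3,6] + [3,4].
The resulting 8×1 matrix has rank 1, and its Smith normal form has invariant factors (1).

Now H_k = ker ∂_k / im ∂_{k+1}, so:

  H_0: rank C_0 − rank ∂_1 = 8 − 6 = 2, and the invariant factors of ∂_1 are all 1, so H_0 ≅ Z^2.
  H_1: rank ker ∂_1 − rank ∂_2 = (8 − 6) − 1 = 1, and the invariant factors of ∂_2 are all 1, so H_1 ≅ Z.
  H_2: rank ker ∂_2 − rank ∂_3 = (1 − 1) − 0 = 0, and there is no ∂_3, so H_2 ≅ 0.

H_0 = Z^2,  H_1 = Z,  H_2 = 0.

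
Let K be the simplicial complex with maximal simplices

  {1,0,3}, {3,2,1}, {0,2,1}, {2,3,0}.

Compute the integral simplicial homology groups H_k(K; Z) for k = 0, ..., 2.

H_0 = Z,  H_1 = 0,  H_2 = Z.

We work with the vertex ordering 0 < 1 < 2 < 3. The simplices of K, each written with vertices in increasing order, are:

  0-simplices (4): [0], [1], [2], [3]
  1-simplices (6): [0,1], [0,2], [0,3], [1,2], [1,3], [2,3]
  2-simplices (4): [0,1,2], [0,1,3], [0,2,3], [1,2,3]

Hence C_0 ≅ Z^4, C_1 ≅ Z^6, C_2 ≅ Z^4.

The boundary map ∂_1: C_1 → C_0 maps an edge to its endpoints' difference, ∂[p,q] = q − p.
This gives a 4×6 integer matrix of rank 3; reducing to Smith normal form yields diagonal entries (1,1,1).

Boundary ∂_2: C_2 → C_1 acts by ∂[p,q,r] = [q,r] − [p,r] + [p,q]. For instance
  ∂[0,1,3] = [1,3] − [0,3] + [0,1],
  ∂[0,1,2] = [1,2] − [0,2] + [0,1].
This gives a 6×4 integer matrix of rank 3; reducing to Smith normal form yields diagonal entries (1,1,1).

From H_k ≅ ker(∂_k) / im(∂_{k+1}) we obtain:

  H_0: rank C_0 − rank ∂_1 = 4 − 3 = 1, and the invariant factors of ∂_1 are all 1, so H_0 ≅ Z.
  H_1: rank ker ∂_1 − rank ∂_2 = (6 − 3) − 3 = 0, and the invariant factors of ∂_2 are all 1, so H_1 ≅ 0.
  H_2: rank ker ∂_2 − rank ∂_3 = (4 − 3) − 0 = 1, and there is no ∂_3, so H_2 ≅ Z.

As a check, the Euler characteristic is 4 − 6 + 4 = 2, which agrees with 1 − 0 + 1 = 2.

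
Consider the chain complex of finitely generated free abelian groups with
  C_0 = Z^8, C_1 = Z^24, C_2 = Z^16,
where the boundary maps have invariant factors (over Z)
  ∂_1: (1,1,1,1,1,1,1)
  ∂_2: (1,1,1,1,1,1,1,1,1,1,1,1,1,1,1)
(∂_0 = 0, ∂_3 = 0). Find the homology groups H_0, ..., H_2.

H_0 = Z,  H_1 = Z^2,  H_2 = Z.

H_0: b_0 = 8 − 0 − 7 = 1; torsion from ∂_1 factors > 1: none. So H_0 = Z.
H_1: b_1 = 24 − 7 − 15 = 2; torsion from ∂_2 factors > 1: none. So H_1 = Z^2.
H_2: b_2 = 16 − 15 − 0 = 1; torsion from ∂_3 factors > 1: none. So H_2 = Z.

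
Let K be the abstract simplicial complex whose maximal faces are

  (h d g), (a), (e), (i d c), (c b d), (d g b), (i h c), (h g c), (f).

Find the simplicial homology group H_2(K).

K has 9 vertices, 12 edges, 6 triangles.
rank ∂_2 = 6, rank ∂_3 = 0 ⇒ b_2 = 6 − 6 − 0 = 0. So H_2 ≅ 0.

H_2 ≅ 0.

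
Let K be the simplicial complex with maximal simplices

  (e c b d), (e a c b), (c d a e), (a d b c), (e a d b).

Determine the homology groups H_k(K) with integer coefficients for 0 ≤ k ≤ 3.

K has 5 vertices, 10 edges, 10 triangles, 5 3-simplices.
rank ∂_0 = 0, rank ∂_1 = 4 ⇒ b_0 = 5 − 0 − 4 = 1; all invariant factors of ∂_1 are 1 so no torsion. So H_0 ≅ Z.
rank ∂_1 = 4, rank ∂_2 = 6 ⇒ b_1 = 10 − 4 − 6 = 0; all invariant factors of ∂_2 are 1 so no torsion. So H_1 ≅ 0.
rank ∂_2 = 6, rank ∂_3 = 4 ⇒ b_2 = 10 − 6 − 4 = 0; all invariant factors of ∂_3 are 1 so no torsion. So H_2 ≅ 0.
rank ∂_3 = 4, rank ∂_4 = 0 ⇒ b_3 = 5 − 4 − 0 = 1. So H_3 ≅ Z.

H_0 ≅ Z,  H_1 = 0,  H_2 = 0,  H_3 ≅ Z.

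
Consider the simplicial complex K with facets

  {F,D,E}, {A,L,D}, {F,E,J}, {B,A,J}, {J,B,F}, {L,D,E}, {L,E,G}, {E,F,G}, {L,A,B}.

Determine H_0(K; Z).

We work with the vertex ordering A < B < D < E < F < G < J < L. The simplices of K, each written with vertices in increasing order, are:

  0-simplices (8): A, B, D, E, F, G, J, L
  1-simplices (17): AB, AD, AJ, AL, BF, BJ, BL, DE, DF, DL, EF, EG, EJ, EL, FG, FJ, GL
  2-simplices (9): ABJ, ABL, ADL, BFJ, DEF, DEL, EFG, EFJ, EGL

so the chain groups are C_0 ≅ Z^8, C_1 ≅ Z^17, C_2 ≅ Z^9.

The boundary map ∂_1: C_1 → C_0 sends each edge [p,q] (with p < q) to q − p.
The resulting 8×17 matrix has rank 7, and its Smith normal form has invariant factors (1,1,1,1,1,1,1).

∂_2: C_2 → C_1 acts by ∂[p,q,r] = [q,r] − [p,r] + [p,q]. For instance
  ∂DEF = EF − DF + DE,
  ∂DEL = EL − DL + DE.
The resulting 17×9 matrix has rank 9, and its Smith normal form has invariant factors (1,1,1,1,1,1,1,1,1).

Reading off H_k = ker ∂_k / im ∂_{k+1}:

  H_0: rank C_0 − rank ∂_1 = 8 − 7 = 1, and the invariant factors of ∂_1 are all 1, so H_0 ≅ Z.

H_0 = Z.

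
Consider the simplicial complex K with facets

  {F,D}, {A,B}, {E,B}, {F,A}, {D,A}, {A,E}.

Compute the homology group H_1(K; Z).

We work with the vertex ordering A < B < D < E < F. The simplices of K, each written with vertices in increasing order, are:

  0-simplices (5): A, B, D, E, F
  1-simplices (6): AB, AD, AE, AF, BE, DF

Hence C_0 ≅ Z^5, C_1 ≅ Z^6.

∂_1: C_1 → C_0 maps an edge to its endpoints' difference, ∂[p,q] = q − p.
As a 5×6 matrix over Z this has rank 4, with invariant factors (1,1,1,1).

Reading off H_k = ker ∂_k / im ∂_{k+1}:

  H_1: rank ker ∂_1 − rank ∂_2 = (6 − 4) − 0 = 2, and there is no ∂_2, so H_1 = Z^2.

H_1 = Z^2.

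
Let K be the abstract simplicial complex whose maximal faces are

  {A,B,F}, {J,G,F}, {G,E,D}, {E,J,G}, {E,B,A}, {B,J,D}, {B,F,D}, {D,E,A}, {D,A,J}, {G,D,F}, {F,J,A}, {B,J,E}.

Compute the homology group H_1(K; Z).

Order the vertices as A < B < D < E < F < G < J. Listing each simplex with vertices in this order, K has dimension 2 with simplices:

  0-simplices (7): A, B, D, E, F, G, J
  1-simplices (18): AB, AD, AE, AF, AJ, BD, BE, BF, BJ, DE, DF, DG, DJ, EG, EJ, FG, FJ, GJ
  2-simplices (12): ABE, ABF, ADE, ADJ, AFJ, BDF, BDJ, BEJ, DEG, DFG, EGJ, FGJ

giving chain groups C_0 ≅ Z^7, C_1 ≅ Z^18, C_2 ≅ Z^12.

The boundary map ∂_1: C_1 → C_0 maps an edge to its endpoints' difference, ∂[p,q] = q − p. For instance
  ∂FJ = J − F.
The 7×18 boundary matrix has rank 6 and Smith normal form diag(1,1,1,1,1,1).

∂_2: C_2 → C_1 acts by ∂[p,q,r] = [q,r] − [p,r] + [p,q]. For instance
  ∂ABE = BE − AE + AB,
  ∂DFG = FG − DG + DF.
As a 18×12 matrix over Z this has rank 12, with invariant factors (1,1,1,1,1,1,1,1,1,1,1,2).

From H_k ≅ ker(∂_k) / im(∂_{k+1}) we obtain:

  H_1: rank ker ∂_1 − rank ∂_2 = (18 − 6) − 12 = 0, and ∂_2 has invariant factor 2 > 1, so H_1 = Z/2.

H_1 = Z/2.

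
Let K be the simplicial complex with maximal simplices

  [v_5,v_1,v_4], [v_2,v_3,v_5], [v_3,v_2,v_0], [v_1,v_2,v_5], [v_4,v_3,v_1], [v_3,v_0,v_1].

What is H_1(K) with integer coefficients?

Fix the vertex order v_0 < v_1 < v_2 < v_3 < v_4 < v_5 and write every simplex with vertices in increasing order. Then dim K = 2 and the simplices of K are:

  0-simplices (6): [v_0], [v_1], [v_2], [v_3], [v_4], [v_5]
  1-simplices (12): [v_0,v_1], [v_0,v_2], [v_0,v_3], [v_1,v_2], [v_1,v_3], [v_1,v_4], [v_1,v_5], [v_2,v_3], [v_2,v_5], [v_3,v_4], [v_3,v_5], [v_4,v_5]
  2-simplices (6): [v_0,v_1,v_3], [v_0,v_2,v_3], [v_1,v_2,v_5], [v_1,v_3,v_4], [v_1,v_4,v_5], [v_2,v_3,v_5]

giving chain groups C_0 ≅ Z^6, C_1 ≅ Z^12, C_2 ≅ Z^6.

∂_1: C_1 → C_0 is given by ∂[p,q] = [q] − [p]. For instance
  ∂[v_0,v_3] = [v_3] − [v_0].
As a 6×12 matrix over Z this has rank 5, with invariant factors (1,1,1,1,1).

∂_2: C_2 → C_1 acts by ∂[p,q,r] = [q,r] − [p,r] + [p,q]. For instance
  ∂[v_1,v_4,v_5] = [v_4,v_5] − [v_1,v_5] + [v_1,v_4],
  ∂[v_1,v_2,v_5] = [v_2,v_5] − [v_1,v_5] + [v_1,v_2].
This gives a 12×6 integer matrix of rank 6; reducing to Smith normal form yields diagonal entries (1,1,1,1,1,1).

Reading off H_k = ker ∂_k / im ∂_{k+1}:

  H_1: rank ker ∂_1 − rank ∂_2 = (12 − 5) − 6 = 1, and the invariant factors of ∂_2 are all 1, so H_1 ≅ Z.

(K is a triangulation of the cylinder S^1 x I.)

H_1 = Z.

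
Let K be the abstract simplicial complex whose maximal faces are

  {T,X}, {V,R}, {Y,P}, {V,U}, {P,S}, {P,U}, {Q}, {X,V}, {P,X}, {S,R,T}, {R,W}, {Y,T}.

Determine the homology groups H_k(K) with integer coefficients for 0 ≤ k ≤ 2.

Take the total order P < Q < R < S < T < U < V < W < X < Y on the vertex set. Then K (dimension 2) consists of the simplices:

  0-simplices (10): P, Q, R, S, T, U, V, W, X, Y
  1-simplices (13): PS, PU, PX, PY, RS, RT, RV, RW, ST, TX, TY, UV, VX
  2-simplices (1): RST

so the chain groups are C_0 ≅ Z^10, C_1 ≅ Z^13, C_2 ≅ Z^1.

Boundary ∂_1: C_1 → C_0 maps an edge to its endpoints' difference, ∂[p,q] = q − p.
The 10×13 boundary matrix has rank 8 and Smith normal form diag(1,1,1,1,1,1,1,1).

The boundary map ∂_2: C_2 → C_1 acts by ∂[p,q,r] = [q,r] − [p,r] + [p,q]. For instance
  ∂RST = ST − RT + RS.
This gives a 13×1 integer matrix of rank 1; reducing to Smith normal form yields diagonal entries (1).

From H_k ≅ ker(∂_k) / im(∂_{k+1}) we obtain:

  H_0: rank C_0 − rank ∂_1 = 10 − 8 = 2, and the invariant factors of ∂_1 are all 1, so H_0 = Z^2.
  H_1: rank ker ∂_1 − rank ∂_2 = (13 − 8) − 1 = 4, and the invariant factors of ∂_2 are all 1, so H_1 = Z^4.
  H_2: rank ker ∂_2 − rank ∂_3 = (1 − 1) − 0 = 0, and there is no ∂_3, so H_2 = 0.

As a check, the Euler characteristic is 10 − 13 + 1 = -2, which agrees with 2 − 4 + 0 = -2.

H_0 ≅ Z^2,  H_1 ≅ Z^4,  H_2 = 0.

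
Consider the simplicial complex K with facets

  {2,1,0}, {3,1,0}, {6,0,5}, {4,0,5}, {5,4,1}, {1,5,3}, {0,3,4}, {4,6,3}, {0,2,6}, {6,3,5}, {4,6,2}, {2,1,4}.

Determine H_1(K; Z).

H_1 = Z/2.

Fix the vertex order 0 < 1 < 2 < 3 < 4 < 5 < 6 and write every simplex with vertices in increasing order. Then dim K = 2 and the simplices of K are:

  0-simplices (7): [0], [1], [2], [3], [4], [5], [6]
  1-simplices (18): [0,1], [0,2], [0,3], [0,4], [0,5], [0,6], [1,2], [1,3], [1,4], [1,5], [2,4], [2,6], [3,4], [3,5], [3,6], [4,5], [4,6], [5,6]
  2-simplices (12): [0,1,2], [0,1,3], [0,2,6], [0,3,4], [0,4,5], [0,5,6], [1,2,4], [1,3,5], [1,4,5], [2,4,6], [3,4,6], [3,5,6]

Hence C_0 ≅ Z^7, C_1 ≅ Z^18, C_2 ≅ Z^12.

Boundary ∂_1: C_1 → C_0 is given by ∂[p,q] = [q] − [p].
The resulting 7×18 matrix has rank 6, and its Smith normal form has invariant factors (1,1,1,1,1,1).

Boundary ∂_2: C_2 → C_1 maps a triangle to the signed sum of its edges. For instance
  ∂[1,4,5] = [4,5] − [1,5] + [1,4],
  ∂[1,2,4] = [2,4] − [1,4] + [1,2].
The 18×12 boundary matrix has rank 12 and Smith normal form diag(1,1,1,1,1,1,1,1,1,1,1,2).

From H_k ≅ ker(∂_k) / im(∂_{k+1}) we obtain:

  H_1: rank ker ∂_1 − rank ∂_2 = (18 − 6) − 12 = 0, and ∂_2 has invariant factor 2 > 1, so H_1 = Z/2.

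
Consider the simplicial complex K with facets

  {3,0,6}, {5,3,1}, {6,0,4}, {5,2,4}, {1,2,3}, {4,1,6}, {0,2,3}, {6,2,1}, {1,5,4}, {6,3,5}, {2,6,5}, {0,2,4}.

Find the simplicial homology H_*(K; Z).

H_0 ≅ Z,  H_1 ≅ Z_2,  H_2 = 0.

Take the total order 0 < 1 < 2 < 3 < 4 < 5 < 6 on the vertex set. Then K (dimension 2) consists of the simplices:

  0-simplices (7): [0], [1], [2], [3], [4], [5], [6]
  1-simplices (18): [0,2], [0,3], [0,4], [0,6], [1,2], [1,3], [1,4], [1,5], [1,6], [2,3], [2,4], [2,5], [2,6], [3,5], [3,6], [4,5], [4,6], [5,6]
  2-simplices (12): [0,2,3], [0,2,4], [0,3,6], [0,4,6], [1,2,3], [1,2,6], [1,3,5], [1,4,5], [1,4,6], [2,4,5], [2,5,6], [3,5,6]

so the chain groups are C_0 ≅ Z^7, C_1 ≅ Z^18, C_2 ≅ Z^12.

∂_1: C_1 → C_0 sends each edge [p,q] (with p < q) to q − p. For instance
  ∂[0,2] = [2] − [0].
The 7×18 boundary matrix has rank 6 and Smith normal form diag(1,1,1,1,1,1).

The boundary map ∂_2: C_2 → C_1 acts by ∂[p,q,r] = [q,r] − [p,r] + [p,q]. For instance
  ∂[1,2,6] = [2,6] − [1,6] + [1,2],
  ∂[1,2,3] = [2,3] − [1,3] + [1,2].
The 18×12 boundary matrix has rank 12 and Smith normal form diag(1,1,1,1,1,1,1,1,1,1,1,2).

Now H_k = ker ∂_k / im ∂_{k+1}, so:

  H_0: rank C_0 − rank ∂_1 = 7 − 6 = 1, and the invariant factors of ∂_1 are all 1, so H_0 = Z.
  H_1: rank ker ∂_1 − rank ∂_2 = (18 − 6) − 12 = 0, and ∂_2 has invariant factor 2 > 1, so H_1 = Z_2.
  H_2: rank ker ∂_2 − rank ∂_3 = (12 − 12) − 0 = 0, and there is no ∂_3, so H_2 = 0.

(K is a triangulation of the real projective plane RP^2.)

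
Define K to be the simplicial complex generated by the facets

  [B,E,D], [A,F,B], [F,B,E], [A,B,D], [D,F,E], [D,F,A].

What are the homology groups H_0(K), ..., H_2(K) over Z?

H_0 = Z,  H_1 = 0,  H_2 = Z.

K has 5 vertices, 9 edges, 6 triangles.
rank ∂_0 = 0, rank ∂_1 = 4 ⇒ b_0 = 5 − 0 − 4 = 1; all invariant factors of ∂_1 are 1 so no torsion. So H_0 ≅ Z.
rank ∂_1 = 4, rank ∂_2 = 5 ⇒ b_1 = 9 − 4 − 5 = 0; all invariant factors of ∂_2 are 1 so no torsion. So H_1 ≅ 0.
rank ∂_2 = 5, rank ∂_3 = 0 ⇒ b_2 = 6 − 5 − 0 = 1. So H_2 ≅ Z.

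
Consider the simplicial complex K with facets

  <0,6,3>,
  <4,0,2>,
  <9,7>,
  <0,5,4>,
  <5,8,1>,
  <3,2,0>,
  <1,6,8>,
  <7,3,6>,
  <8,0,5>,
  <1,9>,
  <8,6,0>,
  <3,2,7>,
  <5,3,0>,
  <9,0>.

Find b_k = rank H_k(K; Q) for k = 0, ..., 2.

Order the vertices as 0 < 1 < 2 < 3 < 4 < 5 < 6 < 7 < 8 < 9. Listing each simplex with vertices in this order, K has dimension 2 with simplices:

  0-simplices (10): [0], [1], [2], [3], [4], [5], [6], [7], [8], [9]
  1-simplices (22): [0,2], [0,3], [0,4], [0,5], [0,6], [0,8], [0,9], [1,5], [1,6], [1,8], [1,9], [2,3], [2,4], [2,7], [3,5], [3,6], [3,7], [4,5], [5,8], [6,7], [6,8], [7,9]
  2-simplices (11): [0,2,3], [0,2,4], [0,3,5], [0,3,6], [0,4,5], [0,5,8], [0,6,8], [1,5,8], [1,6,8], [2,3,7], [3,6,7]

so the chain groups are C_0 ≅ Z^10, C_1 ≅ Z^22, C_2 ≅ Z^11.

∂_1: C_1 → C_0 sends each edge [p,q] (with p < q) to q − p. For instance
  ∂[1,5] = [5] − [1].
As a 10×22 matrix over Z this has rank 9, with invariant factors (1,1,1,1,1,1,1,1,1).

The boundary map ∂_2: C_2 → C_1 acts by ∂[p,q,r] = [q,r] − [p,r] + [p,q]. For instance
  ∂[2,3,7] = [3,7] − [2,7] + [2,3],
  ∂[0,2,4] = [2,4] − [0,4] + [0,2].
The resulting 22×11 matrix has rank 11, and its Smith normal form has invariant factors (1,1,1,1,1,1,1,1,1,1,1).

Computing H_k = (kernel of ∂_k) / (image of ∂_{k+1}):

  H_0: rank C_0 − rank ∂_1 = 10 − 9 = 1, and the invariant factors of ∂_1 are all 1, so H_0 = Z.
  H_1: rank ker ∂_1 − rank ∂_2 = (22 − 9) − 11 = 2, and the invariant factors of ∂_2 are all 1, so H_1 = Z^2.
  H_2: rank ker ∂_2 − rank ∂_3 = (11 − 11) − 0 = 0, and there is no ∂_3, so H_2 = 0.

Hence the Betti numbers are b_0 = 1, b_1 = 2, b_2 = 0.

b_0 = 1, b_1 = 2, b_2 = 0.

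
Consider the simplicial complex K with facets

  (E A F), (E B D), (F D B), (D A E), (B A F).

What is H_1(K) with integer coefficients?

H_1 ≅ Z.

We work with the vertex ordering A < B < D < E < F. The simplices of K, each written with vertices in increasing order, are:

  0-simplices (5): A, B, D, E, F
  1-simplices (10): AB, AD, AE, AF, BD, BE, BF, DE, DF, EF
  2-simplices (5): ABF, ADE, AEF, BDE, BDF

so the chain groups are C_0 ≅ Z^5, C_1 ≅ Z^10, C_2 ≅ Z^5.

The boundary map ∂_1: C_1 → C_0 maps an edge to its endpoints' difference, ∂[p,q] = q − p.
As a 5×10 matrix over Z this has rank 4, with invariant factors (1,1,1,1).

∂_2: C_2 → C_1 acts by ∂[p,q,r] = [q,r] − [p,r] + [p,q]. For instance
  ∂BDE = DE − BE + BD,
  ∂ABF = BF − AF + AB.
This gives a 10×5 integer matrix of rank 5; reducing to Smith normal form yields diagonal entries (1,1,1,1,1).

Reading off H_k = ker ∂_k / im ∂_{k+1}:

  H_1: rank ker ∂_1 − rank ∂_2 = (10 − 4) − 5 = 1, and the invariant factors of ∂_2 are all 1, so H_1 ≅ Z.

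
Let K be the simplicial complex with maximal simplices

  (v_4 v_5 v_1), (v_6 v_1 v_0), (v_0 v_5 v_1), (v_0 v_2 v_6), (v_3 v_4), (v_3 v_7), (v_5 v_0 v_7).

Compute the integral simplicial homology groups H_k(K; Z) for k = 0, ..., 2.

H_0 = Z,  H_1 = Z,  H_2 = 0.

Fix the vertex order v_0 < v_1 < v_2 < v_3 < v_4 < v_5 < v_6 < v_7 and write every simplex with vertices in increasing order. Then dim K = 2 and the simplices of K are:

  0-simplices (8): [v_0], [v_1], [v_2], [v_3], [v_4], [v_5], [v_6], [v_7]
  1-simplices (13): [v_0,v_1], [v_0,v_2], [v_0,v_5], [v_0,v_6], [v_0,v_7], [v_1,v_4], [v_1,v_5], [v_1,v_6], [v_2,v_6], [v_3,v_4], [v_3,v_7], [v_4,v_5], [v_5,v_7]
  2-simplices (5): [v_0,v_1,v_5], [v_0,v_1,v_6], [v_0,v_2,v_6], [v_0,v_5,v_7], [v_1,v_4,v_5]

so the chain groups are C_0 ≅ Z^8, C_1 ≅ Z^13, C_2 ≅ Z^5.

The boundary map ∂_1: C_1 → C_0 maps an edge to its endpoints' difference, ∂[p,q] = q − p. For instance
  ∂[v_1,v_5] = [v_5] − [v_1].
The resulting 8×13 matrix has rank 7, and its Smith normal form has invariant factors (1,1,1,1,1,1,1).

Boundary ∂_2: C_2 → C_1 maps a triangle to the signed sum of its edges. For instance
  ∂[v_0,v_1,v_6] = [v_1,v_6] − [v_0,v_6] + [v_0,v_1],
  ∂[v_1,v_4,v_5] = [v_4,v_5] − [v_1,v_5] + [v_1,v_4].
The resulting 13×5 matrix has rank 5, and its Smith normal form has invariant factors (1,1,1,1,1).

Computing H_k = (kernel of ∂_k) / (image of ∂_{k+1}):

  H_0: rank C_0 − rank ∂_1 = 8 − 7 = 1, and the invariant factors of ∂_1 are all 1, so H_0 = Z.
  H_1: rank ker ∂_1 − rank ∂_2 = (13 − 7) − 5 = 1, and the invariant factors of ∂_2 are all 1, so H_1 = Z.
  H_2: rank ker ∂_2 − rank ∂_3 = (5 − 5) − 0 = 0, and there is no ∂_3, so H_2 = 0.

As a check, the Euler characteristic is 8 − 13 + 5 = 0, which agrees with 1 − 1 + 0 = 0.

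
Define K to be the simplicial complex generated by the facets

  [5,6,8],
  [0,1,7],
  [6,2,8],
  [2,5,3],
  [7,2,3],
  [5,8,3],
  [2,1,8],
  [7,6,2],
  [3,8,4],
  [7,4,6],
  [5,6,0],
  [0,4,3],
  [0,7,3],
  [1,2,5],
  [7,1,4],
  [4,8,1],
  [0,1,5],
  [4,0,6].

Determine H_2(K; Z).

Take the total order 0 < 1 < 2 < 3 < 4 < 5 < 6 < 7 < 8 on the vertex set. Then K (dimension 2) consists of the simplices:

  0-simplices (9): [0], [1], [2], [3], [4], [5], [6], [7], [8]
  1-simplices (27): (27 of them)
  2-simplices (18): [0,1,5], [0,1,7], [0,3,4], [0,3,7], [0,4,6], [0,5,6], [1,2,5], [1,2,8], [1,4,7], [1,4,8], [2,3,5], [2,3,7], [2,6,7], [2,6,8], [3,4,8], [3,5,8], [4,6,7], [5,6,8]

Hence C_0 ≅ Z^9, C_1 ≅ Z^27, C_2 ≅ Z^18.

∂_1: C_1 → C_0 sends each edge [p,q] (with p < q) to q − p. For instance
  ∂[3,4] = [4] − [3].
The resulting 9×27 matrix has rank 8, and its Smith normal form has invariant factors (1,1,1,1,1,1,1,1).

Boundary ∂_2: C_2 → C_1 acts by ∂[p,q,r] = [q,r] − [p,r] + [p,q]. For instance
  ∂[0,1,5] = [1,5] − [0,5] + [0,1],
  ∂[2,6,7] = [6,7] − [2,7] + [2,6].
The 27×18 boundary matrix has rank 18 and Smith normal form diag(1,1,1,1,1,1,1,1,1,1,1,1,1,1,1,1,1,2).

From H_k ≅ ker(∂_k) / im(∂_{k+1}) we obtain:

  H_2: rank ker ∂_2 − rank ∂_3 = (18 − 18) − 0 = 0, and there is no ∂_3, so H_2 = 0.

H_2 = 0.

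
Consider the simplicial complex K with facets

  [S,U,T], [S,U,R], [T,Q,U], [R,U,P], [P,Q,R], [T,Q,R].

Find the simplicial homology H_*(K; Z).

Fix the vertex order P < Q < R < S < T < U and write every simplex with vertices in increasing order. Then dim K = 2 and the simplices of K are:

  0-simplices (6): P, Q, R, S, T, U
  1-simplices (12): PQ, PR, PU, QR, QT, QU, RS, RT, RU, ST, SU, TU
  2-simplices (6): PQR, PRU, QRT, QTU, RSU, STU

so the chain groups are C_0 ≅ Z^6, C_1 ≅ Z^12, C_2 ≅ Z^6.

∂_1: C_1 → C_0 sends each edge [p,q] (with p < q) to q − p. For instance
  ∂QR = R − Q.
As a 6×12 matrix over Z this has rank 5, with invariant factors (1,1,1,1,1).

∂_2: C_2 → C_1 maps a triangle to the signed sum of its edges. For instance
  ∂PQR = QR − PR + PQ,
  ∂STU = TU − SU + ST.
The resulting 12×6 matrix has rank 6, and its Smith normal form has invariant factors (1,1,1,1,1,1).

Reading off H_k = ker ∂_k / im ∂_{k+1}:

  H_0: rank C_0 − rank ∂_1 = 6 − 5 = 1, and the invariant factors of ∂_1 are all 1, so H_0 ≅ Z.
  H_1: rank ker ∂_1 − rank ∂_2 = (12 − 5) − 6 = 1, and the invariant factors of ∂_2 are all 1, so H_1 ≅ Z.
  H_2: rank ker ∂_2 − rank ∂_3 = (6 − 6) − 0 = 0, and there is no ∂_3, so H_2 ≅ 0.

As a check, the Euler characteristic is 6 − 12 + 6 = 0, which agrees with 1 − 1 + 0 = 0.

H_0 = Z,  H_1 = Z,  H_2 = 0.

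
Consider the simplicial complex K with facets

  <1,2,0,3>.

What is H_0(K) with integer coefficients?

Fix the vertex order 0 < 1 < 2 < 3 and write every simplex with vertices in increasing order. Then dim K = 3 and the simplices of K are:

  0-simplices (4): [0], [1], [2], [3]
  1-simplices (6): [0,1], [0,2], [0,3], [1,2], [1,3], [2,3]
  2-simplices (4): [0,1,2], [0,1,3], [0,2,3], [1,2,3]
  3-simplices (1): [0,1,2,3]

giving chain groups C_0 ≅ Z^4, C_1 ≅ Z^6, C_2 ≅ Z^4, C_3 ≅ Z^1.

Boundary ∂_1: C_1 → C_0 is given by ∂[p,q] = [q] − [p]. For instance
  ∂[0,1] = [1] − [0].
The resulting 4×6 matrix has rank 3, and its Smith normal form has invariant factors (1,1,1).

The boundary map ∂_2: C_2 → C_1 acts by ∂[p,q,r] = [q,r] − [p,r] + [p,q]. For instance
  ∂[1,2,3] = [2,3] − [1,3] + [1,2],
  ∂[0,2,3] = [2,3] − [0,3] + [0,2].
This gives a 6×4 integer matrix of rank 3; reducing to Smith normal form yields diagonal entries (1,1,1).

The boundary map ∂_3: C_3 → C_2 sends each 3-simplex σ to the alternating sum Σ_i (−1)^i (σ with its i-th vertex removed). For instance
  ∂[0,1,2,3] = [1,2,3] − [0,2,3] + [0,1,3] − [0,1,2].
This gives a 4×1 integer matrix of rank 1; reducing to Smith normal form yields diagonal entries (1).

Now H_k = ker ∂_k / im ∂_{k+1}, so:

  H_0: rank C_0 − rank ∂_1 = 4 − 3 = 1, and the invariant factors of ∂_1 are all 1, so H_0 ≅ Z.

H_0 = Z.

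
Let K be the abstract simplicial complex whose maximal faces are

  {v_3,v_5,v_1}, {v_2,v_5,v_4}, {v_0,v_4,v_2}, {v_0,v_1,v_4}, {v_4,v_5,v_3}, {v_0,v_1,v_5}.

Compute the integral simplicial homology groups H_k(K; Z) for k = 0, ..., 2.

Fix the vertex order v_0 < v_1 < v_2 < v_3 < v_4 < v_5 and write every simplex with vertices in increasing order. Then dim K = 2 and the simplices of K are:

  0-simplices (6): [v_0], [v_1], [v_2], [v_3], [v_4], [v_5]
  1-simplices (12): [v_0,v_1], [v_0,v_2], [v_0,v_4], [v_0,v_5], [v_1,v_3], [v_1,v_4], [v_1,v_5], [v_2,v_4], [v_2,v_5], [v_3,v_4], [v_3,v_5], [v_4,v_5]
  2-simplices (6): [v_0,v_1,v_4], [v_0,v_1,v_5], [v_0,v_2,v_4], [v_1,v_3,v_5], [v_2,v_4,v_5], [v_3,v_4,v_5]

giving chain groups C_0 ≅ Z^6, C_1 ≅ Z^12, C_2 ≅ Z^6.

Boundary ∂_1: C_1 → C_0 is given by ∂[p,q] = [q] − [p]. For instance
  ∂[v_4,v_5] = [v_5] − [v_4].
This gives a 6×12 integer matrix of rank 5; reducing to Smith normal form yields diagonal entries (1,1,1,1,1).

The boundary map ∂_2: C_2 → C_1 sends each 2-simplex [p,q,r] to [q,r] − [p,r] + [p,q]. For instance
  ∂[v_0,v_1,v_5] = [v_1,v_5] − [v_0,v_5] + [v_0,v_1],
  ∂[v_1,v_3,v_5] = [v_3,v_5] − [v_1,v_5] + [v_1,v_3].
As a 12×6 matrix over Z this has rank 6, with invariant factors (1,1,1,1,1,1).

Now H_k = ker ∂_k / im ∂_{k+1}, so:

  H_0: rank C_0 − rank ∂_1 = 6 − 5 = 1, and the invariant factors of ∂_1 are all 1, so H_0 ≅ Z.
  H_1: rank ker ∂_1 − rank ∂_2 = (12 − 5) − 6 = 1, and the invariant factors of ∂_2 are all 1, so H_1 ≅ Z.
  H_2: rank ker ∂_2 − rank ∂_3 = (6 − 6) − 0 = 0, and there is no ∂_3, so H_2 ≅ 0.

As a check, the Euler characteristic is 6 − 12 + 6 = 0, which agrees with 1 − 1 + 0 = 0.

H_0 ≅ Z,  H_1 ≅ Z,  H_2 = 0.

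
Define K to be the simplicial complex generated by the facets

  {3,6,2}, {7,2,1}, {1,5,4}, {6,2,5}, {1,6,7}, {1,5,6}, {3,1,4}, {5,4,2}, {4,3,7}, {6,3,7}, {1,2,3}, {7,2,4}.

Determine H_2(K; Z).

H_2 ≅ 0.

Order the vertices as 1 < 2 < 3 < 4 < 5 < 6 < 7. Listing each simplex with vertices in this order, K has dimension 2 with simplices:

  0-simplices (7): [1], [2], [3], [4], [5], [6], [7]
  1-simplices (18): [1,2], [1,3], [1,4], [1,5], [1,6], [1,7], [2,3], [2,4], [2,5], [2,6], [2,7], [3,4], [3,6], [3,7], [4,5], [4,7], [5,6], [6,7]
  2-simplices (12): [1,2,3], [1,2,7], [1,3,4], [1,4,5], [1,5,6], [1,6,7], [2,3,6], [2,4,5], [2,4,7], [2,5,6], [3,4,7], [3,6,7]

Hence C_0 ≅ Z^7, C_1 ≅ Z^18, C_2 ≅ Z^12.

∂_1: C_1 → C_0 maps an edge to its endpoints' difference, ∂[p,q] = q − p.
The 7×18 boundary matrix has rank 6 and Smith normal form diag(1,1,1,1,1,1).

Boundary ∂_2: C_2 → C_1 maps a triangle to the signed sum of its edges. For instance
  ∂[3,4,7] = [4,7] − [3,7] + [3,4],
  ∂[1,5,6] = [5,6] − [1,6] + [1,5].
The 18×12 boundary matrix has rank 12 and Smith normal form diag(1,1,1,1,1,1,1,1,1,1,1,2).

From H_k ≅ ker(∂_k) / im(∂_{k+1}) we obtain:

  H_2: rank ker ∂_2 − rank ∂_3 = (12 − 12) − 0 = 0, and there is no ∂_3, so H_2 ≅ 0.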